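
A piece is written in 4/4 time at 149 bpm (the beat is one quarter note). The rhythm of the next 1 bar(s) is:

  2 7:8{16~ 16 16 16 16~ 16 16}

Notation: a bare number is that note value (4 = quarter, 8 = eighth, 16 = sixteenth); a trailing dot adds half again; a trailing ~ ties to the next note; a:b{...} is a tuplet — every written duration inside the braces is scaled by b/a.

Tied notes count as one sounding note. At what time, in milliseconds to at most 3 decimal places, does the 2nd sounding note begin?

1. 0.0ms @ 0 + 805.369ms (2)
2. 805.369ms @ 2 + 230.105ms (4/7)
3. 1035.475ms @ 18/7 + 115.053ms (2/7)
4. 1150.527ms @ 20/7 + 115.053ms (2/7)
5. 1265.58ms @ 22/7 + 230.105ms (4/7)
6. 1495.686ms @ 26/7 + 115.053ms (2/7)

note 2 onset = 2b = 805.369ms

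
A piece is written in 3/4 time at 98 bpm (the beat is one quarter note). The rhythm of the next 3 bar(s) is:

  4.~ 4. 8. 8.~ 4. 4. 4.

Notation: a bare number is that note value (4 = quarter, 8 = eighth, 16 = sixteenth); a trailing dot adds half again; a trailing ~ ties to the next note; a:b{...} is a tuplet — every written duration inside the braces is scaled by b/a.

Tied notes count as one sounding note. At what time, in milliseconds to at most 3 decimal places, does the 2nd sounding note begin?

1. 0.0ms @ 0 + 1836.735ms (3)
2. 1836.735ms @ 3 + 459.184ms (3/4)
3. 2295.918ms @ 15/4 + 1377.551ms (9/4)
4. 3673.469ms @ 6 + 918.367ms (3/2)
5. 4591.837ms @ 15/2 + 918.367ms (3/2)

note 2 onset = 3b = 1836.735ms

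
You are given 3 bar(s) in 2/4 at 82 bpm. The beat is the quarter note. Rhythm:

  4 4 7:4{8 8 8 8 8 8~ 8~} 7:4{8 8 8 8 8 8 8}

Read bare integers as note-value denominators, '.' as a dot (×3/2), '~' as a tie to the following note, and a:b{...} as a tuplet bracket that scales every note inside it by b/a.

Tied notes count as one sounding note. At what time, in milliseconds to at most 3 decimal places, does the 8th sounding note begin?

note 8 onset = 24/7b = 2508.711ms

1. 0.0ms @ 0 + 731.707ms (1)
2. 731.707ms @ 1 + 731.707ms (1)
3. 1463.415ms @ 2 + 209.059ms (2/7)
4. 1672.474ms @ 16/7 + 209.059ms (2/7)
5. 1881.533ms @ 18/7 + 209.059ms (2/7)
6. 2090.592ms @ 20/7 + 209.059ms (2/7)
7. 2299.652ms @ 22/7 + 209.059ms (2/7)
8. 2508.711ms @ 24/7 + 627.178ms (6/7)
9. 3135.889ms @ 30/7 + 209.059ms (2/7)
10. 3344.948ms @ 32/7 + 209.059ms (2/7)
11. 3554.007ms @ 34/7 + 209.059ms (2/7)
12. 3763.066ms @ 36/7 + 209.059ms (2/7)
13. 3972.125ms @ 38/7 + 209.059ms (2/7)
14. 4181.185ms @ 40/7 + 209.059ms (2/7)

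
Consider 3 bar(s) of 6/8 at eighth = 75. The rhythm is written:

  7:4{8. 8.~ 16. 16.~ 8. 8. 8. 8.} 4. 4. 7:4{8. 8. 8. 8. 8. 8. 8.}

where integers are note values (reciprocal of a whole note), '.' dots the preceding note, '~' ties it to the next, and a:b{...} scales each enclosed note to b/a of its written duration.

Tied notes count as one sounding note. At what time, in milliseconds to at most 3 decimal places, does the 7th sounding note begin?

note 7 onset = 6b = 4800.0ms

1. 0.0ms @ 0 + 685.714ms (6/7)
2. 685.714ms @ 6/7 + 1028.571ms (9/7)
3. 1714.286ms @ 15/7 + 1028.571ms (9/7)
4. 2742.857ms @ 24/7 + 685.714ms (6/7)
5. 3428.571ms @ 30/7 + 685.714ms (6/7)
6. 4114.286ms @ 36/7 + 685.714ms (6/7)
7. 4800.0ms @ 6 + 2400.0ms (3)
8. 7200.0ms @ 9 + 2400.0ms (3)
9. 9600.0ms @ 12 + 685.714ms (6/7)
10. 10285.714ms @ 90/7 + 685.714ms (6/7)
11. 10971.429ms @ 96/7 + 685.714ms (6/7)
12. 11657.143ms @ 102/7 + 685.714ms (6/7)
13. 12342.857ms @ 108/7 + 685.714ms (6/7)
14. 13028.571ms @ 114/7 + 685.714ms (6/7)
15. 13714.286ms @ 120/7 + 685.714ms (6/7)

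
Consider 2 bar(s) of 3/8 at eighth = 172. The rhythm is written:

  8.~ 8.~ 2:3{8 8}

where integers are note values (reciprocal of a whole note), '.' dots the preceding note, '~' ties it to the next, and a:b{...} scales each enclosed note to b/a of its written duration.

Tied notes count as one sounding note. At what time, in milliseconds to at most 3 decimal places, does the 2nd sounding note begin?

1. 0.0ms @ 0 + 1569.767ms (9/2)
2. 1569.767ms @ 9/2 + 523.256ms (3/2)

note 2 onset = 9/2b = 1569.767ms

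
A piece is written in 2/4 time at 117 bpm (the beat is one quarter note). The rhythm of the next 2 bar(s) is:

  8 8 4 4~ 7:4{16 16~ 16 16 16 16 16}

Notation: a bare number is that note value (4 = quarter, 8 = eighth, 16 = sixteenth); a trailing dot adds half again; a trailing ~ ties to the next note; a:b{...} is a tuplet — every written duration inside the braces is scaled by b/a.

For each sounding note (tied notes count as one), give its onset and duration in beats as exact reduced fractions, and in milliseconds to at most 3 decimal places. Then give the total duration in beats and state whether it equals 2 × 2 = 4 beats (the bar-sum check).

1) 0.0ms=0b +256.41ms=1/2b
2) 256.41ms=1/2b +256.41ms=1/2b
3) 512.821ms=1b +512.821ms=1b
4) 1025.641ms=2b +586.081ms=8/7b
5) 1611.722ms=22/7b +146.52ms=2/7b
6) 1758.242ms=24/7b +73.26ms=1/7b
7) 1831.502ms=25/7b +73.26ms=1/7b
8) 1904.762ms=26/7b +73.26ms=1/7b
9) 1978.022ms=27/7b +73.26ms=1/7b
Σ=4b of 4 (117bpm 2/4) — PASS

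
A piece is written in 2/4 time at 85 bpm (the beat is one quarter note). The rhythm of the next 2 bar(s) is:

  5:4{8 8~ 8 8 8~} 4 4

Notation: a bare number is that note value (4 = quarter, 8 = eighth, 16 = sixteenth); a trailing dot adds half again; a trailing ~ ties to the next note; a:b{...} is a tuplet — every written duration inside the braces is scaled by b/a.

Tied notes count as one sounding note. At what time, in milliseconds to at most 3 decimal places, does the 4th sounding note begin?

1. 0.0ms @ 0 + 282.353ms (2/5)
2. 282.353ms @ 2/5 + 564.706ms (4/5)
3. 847.059ms @ 6/5 + 282.353ms (2/5)
4. 1129.412ms @ 8/5 + 988.235ms (7/5)
5. 2117.647ms @ 3 + 705.882ms (1)

note 4 onset = 8/5b = 1129.412ms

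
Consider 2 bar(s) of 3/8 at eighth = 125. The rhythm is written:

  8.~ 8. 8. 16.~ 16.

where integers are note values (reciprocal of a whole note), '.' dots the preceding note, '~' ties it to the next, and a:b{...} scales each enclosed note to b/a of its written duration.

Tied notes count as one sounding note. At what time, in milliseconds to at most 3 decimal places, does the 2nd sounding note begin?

note 2 onset = 3b = 1440.0ms

1. 0.0ms @ 0 + 1440.0ms (3)
2. 1440.0ms @ 3 + 720.0ms (3/2)
3. 2160.0ms @ 9/2 + 720.0ms (3/2)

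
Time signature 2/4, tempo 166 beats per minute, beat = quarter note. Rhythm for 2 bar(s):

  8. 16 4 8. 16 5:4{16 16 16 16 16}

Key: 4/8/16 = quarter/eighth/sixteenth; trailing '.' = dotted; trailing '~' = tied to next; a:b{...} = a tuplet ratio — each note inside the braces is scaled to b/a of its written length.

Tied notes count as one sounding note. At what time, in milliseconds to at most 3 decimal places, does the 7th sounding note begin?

1. 0.0ms @ 0 + 271.084ms (3/4)
2. 271.084ms @ 3/4 + 90.361ms (1/4)
3. 361.446ms @ 1 + 361.446ms (1)
4. 722.892ms @ 2 + 271.084ms (3/4)
5. 993.976ms @ 11/4 + 90.361ms (1/4)
6. 1084.337ms @ 3 + 72.289ms (1/5)
7. 1156.627ms @ 16/5 + 72.289ms (1/5)
8. 1228.916ms @ 17/5 + 72.289ms (1/5)
9. 1301.205ms @ 18/5 + 72.289ms (1/5)
10. 1373.494ms @ 19/5 + 72.289ms (1/5)

note 7 onset = 16/5b = 1156.627ms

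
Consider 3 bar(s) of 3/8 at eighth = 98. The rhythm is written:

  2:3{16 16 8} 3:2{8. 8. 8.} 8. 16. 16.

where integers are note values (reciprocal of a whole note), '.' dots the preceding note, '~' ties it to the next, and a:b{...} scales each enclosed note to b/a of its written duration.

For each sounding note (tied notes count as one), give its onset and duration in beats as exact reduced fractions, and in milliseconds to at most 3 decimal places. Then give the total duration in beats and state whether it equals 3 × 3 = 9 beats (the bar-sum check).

1) 0.0ms=0b +459.184ms=3/4b
2) 459.184ms=3/4b +459.184ms=3/4b
3) 918.367ms=3/2b +918.367ms=3/2b
4) 1836.735ms=3b +612.245ms=1b
5) 2448.98ms=4b +612.245ms=1b
6) 3061.224ms=5b +612.245ms=1b
7) 3673.469ms=6b +918.367ms=3/2b
8) 4591.837ms=15/2b +459.184ms=3/4b
9) 5051.02ms=33/4b +459.184ms=3/4b
Σ=9b of 9 (98bpm 3/8) — PASS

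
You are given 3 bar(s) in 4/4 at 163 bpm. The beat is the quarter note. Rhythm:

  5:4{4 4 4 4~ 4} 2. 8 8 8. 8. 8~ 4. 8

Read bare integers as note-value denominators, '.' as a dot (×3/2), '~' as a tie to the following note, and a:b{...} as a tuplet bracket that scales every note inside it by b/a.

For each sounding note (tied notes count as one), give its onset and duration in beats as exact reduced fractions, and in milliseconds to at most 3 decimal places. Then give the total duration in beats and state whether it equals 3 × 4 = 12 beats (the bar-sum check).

1) 0.0ms=0b +294.479ms=4/5b
2) 294.479ms=4/5b +294.479ms=4/5b
3) 588.957ms=8/5b +294.479ms=4/5b
4) 883.436ms=12/5b +588.957ms=8/5b
5) 1472.393ms=4b +1104.294ms=3b
6) 2576.687ms=7b +184.049ms=1/2b
7) 2760.736ms=15/2b +184.049ms=1/2b
8) 2944.785ms=8b +276.074ms=3/4b
9) 3220.859ms=35/4b +276.074ms=3/4b
10) 3496.933ms=19/2b +736.196ms=2b
11) 4233.129ms=23/2b +184.049ms=1/2b
Σ=12b of 12 (163bpm 4/4) — PASS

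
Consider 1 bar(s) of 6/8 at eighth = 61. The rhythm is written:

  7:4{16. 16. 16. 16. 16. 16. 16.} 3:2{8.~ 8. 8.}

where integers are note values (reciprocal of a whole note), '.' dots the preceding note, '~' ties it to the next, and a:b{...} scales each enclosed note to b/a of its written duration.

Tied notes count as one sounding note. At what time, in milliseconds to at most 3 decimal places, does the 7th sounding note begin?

note 7 onset = 18/7b = 2529.274ms

1. 0.0ms @ 0 + 421.546ms (3/7)
2. 421.546ms @ 3/7 + 421.546ms (3/7)
3. 843.091ms @ 6/7 + 421.546ms (3/7)
4. 1264.637ms @ 9/7 + 421.546ms (3/7)
5. 1686.183ms @ 12/7 + 421.546ms (3/7)
6. 2107.728ms @ 15/7 + 421.546ms (3/7)
7. 2529.274ms @ 18/7 + 421.546ms (3/7)
8. 2950.82ms @ 3 + 1967.213ms (2)
9. 4918.033ms @ 5 + 983.607ms (1)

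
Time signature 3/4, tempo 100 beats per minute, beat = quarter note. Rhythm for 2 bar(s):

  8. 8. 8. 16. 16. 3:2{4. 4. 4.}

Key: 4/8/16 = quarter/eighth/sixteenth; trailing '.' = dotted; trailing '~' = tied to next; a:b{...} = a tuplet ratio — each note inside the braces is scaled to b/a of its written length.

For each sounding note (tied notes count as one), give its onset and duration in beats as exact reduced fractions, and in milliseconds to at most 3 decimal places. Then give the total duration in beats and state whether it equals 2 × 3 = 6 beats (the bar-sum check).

1) 0.0ms=0b +450.0ms=3/4b
2) 450.0ms=3/4b +450.0ms=3/4b
3) 900.0ms=3/2b +450.0ms=3/4b
4) 1350.0ms=9/4b +225.0ms=3/8b
5) 1575.0ms=21/8b +225.0ms=3/8b
6) 1800.0ms=3b +600.0ms=1b
7) 2400.0ms=4b +600.0ms=1b
8) 3000.0ms=5b +600.0ms=1b
Σ=6b of 6 (100bpm 3/4) — PASS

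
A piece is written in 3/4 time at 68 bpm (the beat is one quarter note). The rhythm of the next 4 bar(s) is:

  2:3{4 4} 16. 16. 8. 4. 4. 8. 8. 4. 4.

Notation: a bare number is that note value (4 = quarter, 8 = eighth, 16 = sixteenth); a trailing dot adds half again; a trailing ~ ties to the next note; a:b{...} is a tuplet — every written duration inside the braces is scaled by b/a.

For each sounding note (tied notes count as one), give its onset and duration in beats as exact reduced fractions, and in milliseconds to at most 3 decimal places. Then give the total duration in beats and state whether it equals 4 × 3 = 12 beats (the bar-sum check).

1) 0.0ms=0b +1323.529ms=3/2b
2) 1323.529ms=3/2b +1323.529ms=3/2b
3) 2647.059ms=3b +330.882ms=3/8b
4) 2977.941ms=27/8b +330.882ms=3/8b
5) 3308.824ms=15/4b +661.765ms=3/4b
6) 3970.588ms=9/2b +1323.529ms=3/2b
7) 5294.118ms=6b +1323.529ms=3/2b
8) 6617.647ms=15/2b +661.765ms=3/4b
9) 7279.412ms=33/4b +661.765ms=3/4b
10) 7941.176ms=9b +1323.529ms=3/2b
11) 9264.706ms=21/2b +1323.529ms=3/2b
Σ=12b of 12 (68bpm 3/4) — PASS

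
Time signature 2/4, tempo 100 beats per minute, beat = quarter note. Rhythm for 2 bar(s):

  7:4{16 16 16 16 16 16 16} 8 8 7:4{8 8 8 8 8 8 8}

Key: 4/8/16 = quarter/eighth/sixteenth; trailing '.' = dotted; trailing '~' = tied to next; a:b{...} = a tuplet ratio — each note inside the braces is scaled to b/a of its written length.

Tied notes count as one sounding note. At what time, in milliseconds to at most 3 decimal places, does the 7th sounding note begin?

note 7 onset = 6/7b = 514.286ms

1. 0.0ms @ 0 + 85.714ms (1/7)
2. 85.714ms @ 1/7 + 85.714ms (1/7)
3. 171.429ms @ 2/7 + 85.714ms (1/7)
4. 257.143ms @ 3/7 + 85.714ms (1/7)
5. 342.857ms @ 4/7 + 85.714ms (1/7)
6. 428.571ms @ 5/7 + 85.714ms (1/7)
7. 514.286ms @ 6/7 + 85.714ms (1/7)
8. 600.0ms @ 1 + 300.0ms (1/2)
9. 900.0ms @ 3/2 + 300.0ms (1/2)
10. 1200.0ms @ 2 + 171.429ms (2/7)
11. 1371.429ms @ 16/7 + 171.429ms (2/7)
12. 1542.857ms @ 18/7 + 171.429ms (2/7)
13. 1714.286ms @ 20/7 + 171.429ms (2/7)
14. 1885.714ms @ 22/7 + 171.429ms (2/7)
15. 2057.143ms @ 24/7 + 171.429ms (2/7)
16. 2228.571ms @ 26/7 + 171.429ms (2/7)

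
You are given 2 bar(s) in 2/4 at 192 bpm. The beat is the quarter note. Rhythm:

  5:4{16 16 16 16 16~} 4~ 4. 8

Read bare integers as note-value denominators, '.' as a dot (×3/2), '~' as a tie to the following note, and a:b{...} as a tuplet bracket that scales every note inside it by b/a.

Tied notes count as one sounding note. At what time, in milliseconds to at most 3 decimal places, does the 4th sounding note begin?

1. 0.0ms @ 0 + 62.5ms (1/5)
2. 62.5ms @ 1/5 + 62.5ms (1/5)
3. 125.0ms @ 2/5 + 62.5ms (1/5)
4. 187.5ms @ 3/5 + 62.5ms (1/5)
5. 250.0ms @ 4/5 + 843.75ms (27/10)
6. 1093.75ms @ 7/2 + 156.25ms (1/2)

note 4 onset = 3/5b = 187.5ms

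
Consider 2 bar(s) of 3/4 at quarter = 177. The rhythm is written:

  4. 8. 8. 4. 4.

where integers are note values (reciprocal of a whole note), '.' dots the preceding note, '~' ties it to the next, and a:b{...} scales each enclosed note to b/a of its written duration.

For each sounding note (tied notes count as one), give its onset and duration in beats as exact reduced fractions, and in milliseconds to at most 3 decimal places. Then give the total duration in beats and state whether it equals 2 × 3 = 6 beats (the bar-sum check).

1) 0.0ms=0b +508.475ms=3/2b
2) 508.475ms=3/2b +254.237ms=3/4b
3) 762.712ms=9/4b +254.237ms=3/4b
4) 1016.949ms=3b +508.475ms=3/2b
5) 1525.424ms=9/2b +508.475ms=3/2b
Σ=6b of 6 (177bpm 3/4) — PASS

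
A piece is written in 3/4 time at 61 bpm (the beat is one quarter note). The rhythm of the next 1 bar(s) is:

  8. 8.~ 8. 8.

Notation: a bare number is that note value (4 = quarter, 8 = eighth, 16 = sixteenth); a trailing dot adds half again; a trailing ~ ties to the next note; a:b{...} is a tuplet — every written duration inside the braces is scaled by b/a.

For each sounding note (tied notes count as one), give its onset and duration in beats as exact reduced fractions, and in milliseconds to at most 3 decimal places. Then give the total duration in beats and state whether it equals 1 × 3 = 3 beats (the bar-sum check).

1) 0.0ms=0b +737.705ms=3/4b
2) 737.705ms=3/4b +1475.41ms=3/2b
3) 2213.115ms=9/4b +737.705ms=3/4b
Σ=3b of 3 (61bpm 3/4) — PASS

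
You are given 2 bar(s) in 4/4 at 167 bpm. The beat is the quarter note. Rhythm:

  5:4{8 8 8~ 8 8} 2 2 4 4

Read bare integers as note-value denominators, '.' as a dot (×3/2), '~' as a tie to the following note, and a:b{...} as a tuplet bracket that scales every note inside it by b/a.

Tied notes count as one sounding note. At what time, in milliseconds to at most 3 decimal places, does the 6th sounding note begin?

1. 0.0ms @ 0 + 143.713ms (2/5)
2. 143.713ms @ 2/5 + 143.713ms (2/5)
3. 287.425ms @ 4/5 + 287.425ms (4/5)
4. 574.85ms @ 8/5 + 143.713ms (2/5)
5. 718.563ms @ 2 + 718.563ms (2)
6. 1437.126ms @ 4 + 718.563ms (2)
7. 2155.689ms @ 6 + 359.281ms (1)
8. 2514.97ms @ 7 + 359.281ms (1)

note 6 onset = 4b = 1437.126ms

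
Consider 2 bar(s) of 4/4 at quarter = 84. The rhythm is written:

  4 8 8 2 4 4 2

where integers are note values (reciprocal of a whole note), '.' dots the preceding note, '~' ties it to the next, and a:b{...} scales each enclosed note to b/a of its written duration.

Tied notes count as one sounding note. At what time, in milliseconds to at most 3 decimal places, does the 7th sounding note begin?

1. 0.0ms @ 0 + 714.286ms (1)
2. 714.286ms @ 1 + 357.143ms (1/2)
3. 1071.429ms @ 3/2 + 357.143ms (1/2)
4. 1428.571ms @ 2 + 1428.571ms (2)
5. 2857.143ms @ 4 + 714.286ms (1)
6. 3571.429ms @ 5 + 714.286ms (1)
7. 4285.714ms @ 6 + 1428.571ms (2)

note 7 onset = 6b = 4285.714ms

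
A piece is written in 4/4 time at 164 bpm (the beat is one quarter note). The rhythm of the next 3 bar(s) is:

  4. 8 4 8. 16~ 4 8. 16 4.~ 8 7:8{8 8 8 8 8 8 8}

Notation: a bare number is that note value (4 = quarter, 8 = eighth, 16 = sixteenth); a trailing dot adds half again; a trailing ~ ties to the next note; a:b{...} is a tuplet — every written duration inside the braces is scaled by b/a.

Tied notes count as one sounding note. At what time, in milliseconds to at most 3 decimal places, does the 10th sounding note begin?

1. 0.0ms @ 0 + 548.78ms (3/2)
2. 548.78ms @ 3/2 + 182.927ms (1/2)
3. 731.707ms @ 2 + 365.854ms (1)
4. 1097.561ms @ 3 + 274.39ms (3/4)
5. 1371.951ms @ 15/4 + 457.317ms (5/4)
6. 1829.268ms @ 5 + 274.39ms (3/4)
7. 2103.659ms @ 23/4 + 91.463ms (1/4)
8. 2195.122ms @ 6 + 731.707ms (2)
9. 2926.829ms @ 8 + 209.059ms (4/7)
10. 3135.889ms @ 60/7 + 209.059ms (4/7)
11. 3344.948ms @ 64/7 + 209.059ms (4/7)
12. 3554.007ms @ 68/7 + 209.059ms (4/7)
13. 3763.066ms @ 72/7 + 209.059ms (4/7)
14. 3972.125ms @ 76/7 + 209.059ms (4/7)
15. 4181.185ms @ 80/7 + 209.059ms (4/7)

note 10 onset = 60/7b = 3135.889ms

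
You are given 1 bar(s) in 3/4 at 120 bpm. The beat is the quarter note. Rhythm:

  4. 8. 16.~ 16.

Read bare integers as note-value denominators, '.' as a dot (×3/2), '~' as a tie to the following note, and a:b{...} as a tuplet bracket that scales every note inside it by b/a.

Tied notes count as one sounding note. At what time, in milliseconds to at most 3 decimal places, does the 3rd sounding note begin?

note 3 onset = 9/4b = 1125.0ms

1. 0.0ms @ 0 + 750.0ms (3/2)
2. 750.0ms @ 3/2 + 375.0ms (3/4)
3. 1125.0ms @ 9/4 + 375.0ms (3/4)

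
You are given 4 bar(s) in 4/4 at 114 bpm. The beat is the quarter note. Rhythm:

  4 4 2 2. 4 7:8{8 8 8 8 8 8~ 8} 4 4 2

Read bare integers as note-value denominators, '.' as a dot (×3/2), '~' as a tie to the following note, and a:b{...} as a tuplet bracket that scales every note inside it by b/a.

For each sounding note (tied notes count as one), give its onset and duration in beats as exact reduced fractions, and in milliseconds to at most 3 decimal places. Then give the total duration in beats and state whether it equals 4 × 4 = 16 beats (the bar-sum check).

1) 0.0ms=0b +526.316ms=1b
2) 526.316ms=1b +526.316ms=1b
3) 1052.632ms=2b +1052.632ms=2b
4) 2105.263ms=4b +1578.947ms=3b
5) 3684.211ms=7b +526.316ms=1b
6) 4210.526ms=8b +300.752ms=4/7b
7) 4511.278ms=60/7b +300.752ms=4/7b
8) 4812.03ms=64/7b +300.752ms=4/7b
9) 5112.782ms=68/7b +300.752ms=4/7b
10) 5413.534ms=72/7b +300.752ms=4/7b
11) 5714.286ms=76/7b +601.504ms=8/7b
12) 6315.789ms=12b +526.316ms=1b
13) 6842.105ms=13b +526.316ms=1b
14) 7368.421ms=14b +1052.632ms=2b
Σ=16b of 16 (114bpm 4/4) — PASS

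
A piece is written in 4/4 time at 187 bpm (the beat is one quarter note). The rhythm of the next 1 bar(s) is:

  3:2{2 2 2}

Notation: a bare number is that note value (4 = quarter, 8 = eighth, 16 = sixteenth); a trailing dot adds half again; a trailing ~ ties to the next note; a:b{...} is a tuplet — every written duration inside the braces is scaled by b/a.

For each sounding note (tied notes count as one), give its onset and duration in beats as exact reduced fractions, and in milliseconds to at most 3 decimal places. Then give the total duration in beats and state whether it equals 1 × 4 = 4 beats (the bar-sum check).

1) 0.0ms=0b +427.807ms=4/3b
2) 427.807ms=4/3b +427.807ms=4/3b
3) 855.615ms=8/3b +427.807ms=4/3b
Σ=4b of 4 (187bpm 4/4) — PASS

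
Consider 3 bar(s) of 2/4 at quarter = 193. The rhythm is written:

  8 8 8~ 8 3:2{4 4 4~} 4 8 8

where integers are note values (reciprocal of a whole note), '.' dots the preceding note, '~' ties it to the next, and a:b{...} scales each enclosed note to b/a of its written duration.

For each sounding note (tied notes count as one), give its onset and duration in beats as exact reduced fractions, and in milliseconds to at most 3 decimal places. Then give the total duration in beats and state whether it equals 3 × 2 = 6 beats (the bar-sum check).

1) 0.0ms=0b +155.44ms=1/2b
2) 155.44ms=1/2b +155.44ms=1/2b
3) 310.881ms=1b +310.881ms=1b
4) 621.762ms=2b +207.254ms=2/3b
5) 829.016ms=8/3b +207.254ms=2/3b
6) 1036.269ms=10/3b +518.135ms=5/3b
7) 1554.404ms=5b +155.44ms=1/2b
8) 1709.845ms=11/2b +155.44ms=1/2b
Σ=6b of 6 (193bpm 2/4) — PASS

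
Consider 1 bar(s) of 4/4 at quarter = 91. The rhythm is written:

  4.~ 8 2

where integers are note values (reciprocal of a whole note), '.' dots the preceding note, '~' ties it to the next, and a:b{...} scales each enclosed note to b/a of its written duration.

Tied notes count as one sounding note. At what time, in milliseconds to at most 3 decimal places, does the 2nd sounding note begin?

1. 0.0ms @ 0 + 1318.681ms (2)
2. 1318.681ms @ 2 + 1318.681ms (2)

note 2 onset = 2b = 1318.681ms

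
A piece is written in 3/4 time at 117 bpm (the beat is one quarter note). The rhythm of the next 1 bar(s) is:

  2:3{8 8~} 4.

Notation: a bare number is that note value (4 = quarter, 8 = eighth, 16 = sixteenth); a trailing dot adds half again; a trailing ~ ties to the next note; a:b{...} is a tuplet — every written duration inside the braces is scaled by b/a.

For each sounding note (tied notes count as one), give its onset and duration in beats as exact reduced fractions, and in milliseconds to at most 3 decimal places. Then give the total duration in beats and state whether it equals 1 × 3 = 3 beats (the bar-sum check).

1) 0.0ms=0b +384.615ms=3/4b
2) 384.615ms=3/4b +1153.846ms=9/4b
Σ=3b of 3 (117bpm 3/4) — PASS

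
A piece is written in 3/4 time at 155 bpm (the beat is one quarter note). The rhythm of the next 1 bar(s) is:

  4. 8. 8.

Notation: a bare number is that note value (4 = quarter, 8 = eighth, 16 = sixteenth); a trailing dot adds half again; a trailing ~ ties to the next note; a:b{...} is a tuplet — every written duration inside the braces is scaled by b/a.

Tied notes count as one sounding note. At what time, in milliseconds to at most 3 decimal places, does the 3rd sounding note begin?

note 3 onset = 9/4b = 870.968ms

1. 0.0ms @ 0 + 580.645ms (3/2)
2. 580.645ms @ 3/2 + 290.323ms (3/4)
3. 870.968ms @ 9/4 + 290.323ms (3/4)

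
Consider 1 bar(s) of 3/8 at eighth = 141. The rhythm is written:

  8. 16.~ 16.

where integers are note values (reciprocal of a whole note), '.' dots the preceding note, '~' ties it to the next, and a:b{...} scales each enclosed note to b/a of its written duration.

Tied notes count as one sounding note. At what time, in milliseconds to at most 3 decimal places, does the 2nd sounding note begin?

note 2 onset = 3/2b = 638.298ms

1. 0.0ms @ 0 + 638.298ms (3/2)
2. 638.298ms @ 3/2 + 638.298ms (3/2)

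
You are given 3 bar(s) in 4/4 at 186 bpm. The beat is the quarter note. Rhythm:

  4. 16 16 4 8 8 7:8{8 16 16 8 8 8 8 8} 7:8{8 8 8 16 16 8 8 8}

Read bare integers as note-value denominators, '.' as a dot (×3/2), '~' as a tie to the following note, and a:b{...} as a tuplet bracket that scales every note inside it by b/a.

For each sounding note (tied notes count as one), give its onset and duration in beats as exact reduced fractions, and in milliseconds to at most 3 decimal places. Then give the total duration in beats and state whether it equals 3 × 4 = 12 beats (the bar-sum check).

1) 0.0ms=0b +483.871ms=3/2b
2) 483.871ms=3/2b +80.645ms=1/4b
3) 564.516ms=7/4b +80.645ms=1/4b
4) 645.161ms=2b +322.581ms=1b
5) 967.742ms=3b +161.29ms=1/2b
6) 1129.032ms=7/2b +161.29ms=1/2b
7) 1290.323ms=4b +184.332ms=4/7b
8) 1474.654ms=32/7b +92.166ms=2/7b
9) 1566.82ms=34/7b +92.166ms=2/7b
10) 1658.986ms=36/7b +184.332ms=4/7b
11) 1843.318ms=40/7b +184.332ms=4/7b
12) 2027.65ms=44/7b +184.332ms=4/7b
13) 2211.982ms=48/7b +184.332ms=4/7b
14) 2396.313ms=52/7b +184.332ms=4/7b
15) 2580.645ms=8b +184.332ms=4/7b
16) 2764.977ms=60/7b +184.332ms=4/7b
17) 2949.309ms=64/7b +184.332ms=4/7b
18) 3133.641ms=68/7b +92.166ms=2/7b
19) 3225.806ms=10b +92.166ms=2/7b
20) 3317.972ms=72/7b +184.332ms=4/7b
21) 3502.304ms=76/7b +184.332ms=4/7b
22) 3686.636ms=80/7b +184.332ms=4/7b
Σ=12b of 12 (186bpm 4/4) — PASS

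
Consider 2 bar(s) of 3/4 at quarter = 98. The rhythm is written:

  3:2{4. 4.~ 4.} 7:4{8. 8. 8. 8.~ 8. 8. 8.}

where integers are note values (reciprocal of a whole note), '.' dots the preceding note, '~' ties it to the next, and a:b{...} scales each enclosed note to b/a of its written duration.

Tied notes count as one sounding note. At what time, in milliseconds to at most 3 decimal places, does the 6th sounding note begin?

1. 0.0ms @ 0 + 612.245ms (1)
2. 612.245ms @ 1 + 1224.49ms (2)
3. 1836.735ms @ 3 + 262.391ms (3/7)
4. 2099.125ms @ 24/7 + 262.391ms (3/7)
5. 2361.516ms @ 27/7 + 262.391ms (3/7)
6. 2623.907ms @ 30/7 + 524.781ms (6/7)
7. 3148.688ms @ 36/7 + 262.391ms (3/7)
8. 3411.079ms @ 39/7 + 262.391ms (3/7)

note 6 onset = 30/7b = 2623.907ms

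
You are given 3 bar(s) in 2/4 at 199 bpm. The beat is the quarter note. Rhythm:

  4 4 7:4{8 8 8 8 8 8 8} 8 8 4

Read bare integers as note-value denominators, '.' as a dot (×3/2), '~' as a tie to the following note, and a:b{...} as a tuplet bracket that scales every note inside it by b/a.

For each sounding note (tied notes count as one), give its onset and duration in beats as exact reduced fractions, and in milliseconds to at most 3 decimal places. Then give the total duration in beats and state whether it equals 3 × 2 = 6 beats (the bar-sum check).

1) 0.0ms=0b +301.508ms=1b
2) 301.508ms=1b +301.508ms=1b
3) 603.015ms=2b +86.145ms=2/7b
4) 689.16ms=16/7b +86.145ms=2/7b
5) 775.305ms=18/7b +86.145ms=2/7b
6) 861.45ms=20/7b +86.145ms=2/7b
7) 947.595ms=22/7b +86.145ms=2/7b
8) 1033.74ms=24/7b +86.145ms=2/7b
9) 1119.885ms=26/7b +86.145ms=2/7b
10) 1206.03ms=4b +150.754ms=1/2b
11) 1356.784ms=9/2b +150.754ms=1/2b
12) 1507.538ms=5b +301.508ms=1b
Σ=6b of 6 (199bpm 2/4) — PASS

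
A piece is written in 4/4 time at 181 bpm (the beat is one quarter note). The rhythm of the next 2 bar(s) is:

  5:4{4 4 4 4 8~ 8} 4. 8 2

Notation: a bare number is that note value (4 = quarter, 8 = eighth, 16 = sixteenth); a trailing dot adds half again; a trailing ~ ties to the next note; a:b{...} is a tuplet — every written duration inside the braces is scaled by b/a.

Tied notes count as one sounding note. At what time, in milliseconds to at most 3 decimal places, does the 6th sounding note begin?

1. 0.0ms @ 0 + 265.193ms (4/5)
2. 265.193ms @ 4/5 + 265.193ms (4/5)
3. 530.387ms @ 8/5 + 265.193ms (4/5)
4. 795.58ms @ 12/5 + 265.193ms (4/5)
5. 1060.773ms @ 16/5 + 265.193ms (4/5)
6. 1325.967ms @ 4 + 497.238ms (3/2)
7. 1823.204ms @ 11/2 + 165.746ms (1/2)
8. 1988.95ms @ 6 + 662.983ms (2)

note 6 onset = 4b = 1325.967ms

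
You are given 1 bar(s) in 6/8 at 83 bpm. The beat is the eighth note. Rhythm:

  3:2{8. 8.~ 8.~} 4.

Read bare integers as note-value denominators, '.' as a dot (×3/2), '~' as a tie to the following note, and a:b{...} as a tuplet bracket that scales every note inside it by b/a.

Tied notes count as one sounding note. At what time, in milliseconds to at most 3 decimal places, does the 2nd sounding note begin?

note 2 onset = 1b = 722.892ms

1. 0.0ms @ 0 + 722.892ms (1)
2. 722.892ms @ 1 + 3614.458ms (5)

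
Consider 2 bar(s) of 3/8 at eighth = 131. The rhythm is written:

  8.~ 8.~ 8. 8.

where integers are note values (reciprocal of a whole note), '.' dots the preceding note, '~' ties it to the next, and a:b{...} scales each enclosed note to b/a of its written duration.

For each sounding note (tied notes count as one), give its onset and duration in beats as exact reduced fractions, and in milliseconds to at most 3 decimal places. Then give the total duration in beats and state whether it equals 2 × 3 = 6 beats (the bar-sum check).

1) 0.0ms=0b +2061.069ms=9/2b
2) 2061.069ms=9/2b +687.023ms=3/2b
Σ=6b of 6 (131bpm 3/8) — PASS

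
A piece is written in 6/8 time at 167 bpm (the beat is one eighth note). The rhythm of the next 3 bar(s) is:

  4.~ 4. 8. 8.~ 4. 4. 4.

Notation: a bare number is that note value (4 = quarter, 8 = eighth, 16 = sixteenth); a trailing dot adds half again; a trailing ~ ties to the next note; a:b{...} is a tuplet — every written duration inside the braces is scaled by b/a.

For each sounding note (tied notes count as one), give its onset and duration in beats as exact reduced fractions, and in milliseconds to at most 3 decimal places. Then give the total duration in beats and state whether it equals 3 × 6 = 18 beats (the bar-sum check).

1) 0.0ms=0b +2155.689ms=6b
2) 2155.689ms=6b +538.922ms=3/2b
3) 2694.611ms=15/2b +1616.766ms=9/2b
4) 4311.377ms=12b +1077.844ms=3b
5) 5389.222ms=15b +1077.844ms=3b
Σ=18b of 18 (167bpm 6/8) — PASS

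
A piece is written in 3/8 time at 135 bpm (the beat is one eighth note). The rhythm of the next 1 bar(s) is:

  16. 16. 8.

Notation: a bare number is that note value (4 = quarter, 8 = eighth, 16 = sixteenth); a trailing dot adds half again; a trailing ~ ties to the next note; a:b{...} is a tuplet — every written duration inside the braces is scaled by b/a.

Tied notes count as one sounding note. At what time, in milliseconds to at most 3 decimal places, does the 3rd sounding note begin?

1. 0.0ms @ 0 + 333.333ms (3/4)
2. 333.333ms @ 3/4 + 333.333ms (3/4)
3. 666.667ms @ 3/2 + 666.667ms (3/2)

note 3 onset = 3/2b = 666.667ms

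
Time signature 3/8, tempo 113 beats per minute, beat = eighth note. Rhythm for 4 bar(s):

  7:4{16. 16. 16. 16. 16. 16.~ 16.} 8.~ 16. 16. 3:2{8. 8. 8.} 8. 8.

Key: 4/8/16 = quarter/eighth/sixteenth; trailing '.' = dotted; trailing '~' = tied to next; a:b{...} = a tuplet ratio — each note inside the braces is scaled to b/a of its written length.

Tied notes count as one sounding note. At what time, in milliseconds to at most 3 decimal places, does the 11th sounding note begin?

note 11 onset = 8b = 4247.788ms

1. 0.0ms @ 0 + 227.56ms (3/7)
2. 227.56ms @ 3/7 + 227.56ms (3/7)
3. 455.12ms @ 6/7 + 227.56ms (3/7)
4. 682.68ms @ 9/7 + 227.56ms (3/7)
5. 910.24ms @ 12/7 + 227.56ms (3/7)
6. 1137.8ms @ 15/7 + 455.12ms (6/7)
7. 1592.92ms @ 3 + 1194.69ms (9/4)
8. 2787.611ms @ 21/4 + 398.23ms (3/4)
9. 3185.841ms @ 6 + 530.973ms (1)
10. 3716.814ms @ 7 + 530.973ms (1)
11. 4247.788ms @ 8 + 530.973ms (1)
12. 4778.761ms @ 9 + 796.46ms (3/2)
13. 5575.221ms @ 21/2 + 796.46ms (3/2)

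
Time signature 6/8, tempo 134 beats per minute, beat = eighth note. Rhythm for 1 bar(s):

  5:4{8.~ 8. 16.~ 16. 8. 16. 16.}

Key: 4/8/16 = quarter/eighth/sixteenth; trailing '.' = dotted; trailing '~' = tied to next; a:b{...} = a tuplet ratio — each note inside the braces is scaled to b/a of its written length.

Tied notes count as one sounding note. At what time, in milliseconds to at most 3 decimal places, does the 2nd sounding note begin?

note 2 onset = 12/5b = 1074.627ms

1. 0.0ms @ 0 + 1074.627ms (12/5)
2. 1074.627ms @ 12/5 + 537.313ms (6/5)
3. 1611.94ms @ 18/5 + 537.313ms (6/5)
4. 2149.254ms @ 24/5 + 268.657ms (3/5)
5. 2417.91ms @ 27/5 + 268.657ms (3/5)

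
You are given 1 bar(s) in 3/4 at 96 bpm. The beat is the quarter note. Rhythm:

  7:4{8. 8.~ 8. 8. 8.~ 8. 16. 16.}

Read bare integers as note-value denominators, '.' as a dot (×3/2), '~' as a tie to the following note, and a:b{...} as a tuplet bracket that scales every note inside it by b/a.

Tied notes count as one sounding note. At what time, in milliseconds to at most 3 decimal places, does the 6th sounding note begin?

1. 0.0ms @ 0 + 267.857ms (3/7)
2. 267.857ms @ 3/7 + 535.714ms (6/7)
3. 803.571ms @ 9/7 + 267.857ms (3/7)
4. 1071.429ms @ 12/7 + 535.714ms (6/7)
5. 1607.143ms @ 18/7 + 133.929ms (3/14)
6. 1741.071ms @ 39/14 + 133.929ms (3/14)

note 6 onset = 39/14b = 1741.071ms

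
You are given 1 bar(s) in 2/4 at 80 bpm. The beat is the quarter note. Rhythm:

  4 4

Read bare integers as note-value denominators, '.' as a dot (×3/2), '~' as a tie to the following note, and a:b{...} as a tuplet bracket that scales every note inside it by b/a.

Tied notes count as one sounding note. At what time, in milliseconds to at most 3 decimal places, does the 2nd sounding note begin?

1. 0.0ms @ 0 + 750.0ms (1)
2. 750.0ms @ 1 + 750.0ms (1)

note 2 onset = 1b = 750.0ms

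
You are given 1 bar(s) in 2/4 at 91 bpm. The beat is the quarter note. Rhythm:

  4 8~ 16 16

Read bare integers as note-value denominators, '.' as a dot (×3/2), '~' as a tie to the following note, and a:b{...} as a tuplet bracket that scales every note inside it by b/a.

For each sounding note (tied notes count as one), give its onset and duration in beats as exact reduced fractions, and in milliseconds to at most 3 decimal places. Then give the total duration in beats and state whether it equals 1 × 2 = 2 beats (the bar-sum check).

1) 0.0ms=0b +659.341ms=1b
2) 659.341ms=1b +494.505ms=3/4b
3) 1153.846ms=7/4b +164.835ms=1/4b
Σ=2b of 2 (91bpm 2/4) — PASS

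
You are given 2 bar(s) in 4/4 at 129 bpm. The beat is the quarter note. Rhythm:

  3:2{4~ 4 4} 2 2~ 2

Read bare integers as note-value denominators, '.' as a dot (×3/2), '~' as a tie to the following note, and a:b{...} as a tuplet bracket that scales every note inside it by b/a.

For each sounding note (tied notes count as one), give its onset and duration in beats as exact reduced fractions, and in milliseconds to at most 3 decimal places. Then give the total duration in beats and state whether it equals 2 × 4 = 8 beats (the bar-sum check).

1) 0.0ms=0b +620.155ms=4/3b
2) 620.155ms=4/3b +310.078ms=2/3b
3) 930.233ms=2b +930.233ms=2b
4) 1860.465ms=4b +1860.465ms=4b
Σ=8b of 8 (129bpm 4/4) — PASS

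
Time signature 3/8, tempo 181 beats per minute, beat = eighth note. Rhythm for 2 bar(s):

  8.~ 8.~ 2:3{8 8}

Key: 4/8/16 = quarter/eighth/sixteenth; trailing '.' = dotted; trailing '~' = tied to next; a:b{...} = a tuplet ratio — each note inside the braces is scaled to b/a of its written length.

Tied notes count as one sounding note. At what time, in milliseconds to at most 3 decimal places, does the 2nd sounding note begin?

1. 0.0ms @ 0 + 1491.713ms (9/2)
2. 1491.713ms @ 9/2 + 497.238ms (3/2)

note 2 onset = 9/2b = 1491.713ms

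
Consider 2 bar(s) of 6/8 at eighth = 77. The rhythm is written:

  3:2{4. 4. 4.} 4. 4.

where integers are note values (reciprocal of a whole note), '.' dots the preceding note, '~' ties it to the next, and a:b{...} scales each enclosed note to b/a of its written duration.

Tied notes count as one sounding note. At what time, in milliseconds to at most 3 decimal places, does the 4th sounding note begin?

1. 0.0ms @ 0 + 1558.442ms (2)
2. 1558.442ms @ 2 + 1558.442ms (2)
3. 3116.883ms @ 4 + 1558.442ms (2)
4. 4675.325ms @ 6 + 2337.662ms (3)
5. 7012.987ms @ 9 + 2337.662ms (3)

note 4 onset = 6b = 4675.325ms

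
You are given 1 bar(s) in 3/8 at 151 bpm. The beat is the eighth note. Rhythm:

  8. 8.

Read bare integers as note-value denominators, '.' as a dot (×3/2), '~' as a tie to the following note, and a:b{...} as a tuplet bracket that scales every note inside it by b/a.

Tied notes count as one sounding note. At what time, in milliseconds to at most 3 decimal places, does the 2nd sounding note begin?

note 2 onset = 3/2b = 596.026ms

1. 0.0ms @ 0 + 596.026ms (3/2)
2. 596.026ms @ 3/2 + 596.026ms (3/2)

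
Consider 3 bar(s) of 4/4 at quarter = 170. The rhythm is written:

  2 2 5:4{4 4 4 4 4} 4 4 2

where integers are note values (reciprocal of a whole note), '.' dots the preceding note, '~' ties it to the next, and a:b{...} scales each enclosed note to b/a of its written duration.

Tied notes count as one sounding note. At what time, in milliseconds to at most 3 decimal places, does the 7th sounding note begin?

1. 0.0ms @ 0 + 705.882ms (2)
2. 705.882ms @ 2 + 705.882ms (2)
3. 1411.765ms @ 4 + 282.353ms (4/5)
4. 1694.118ms @ 24/5 + 282.353ms (4/5)
5. 1976.471ms @ 28/5 + 282.353ms (4/5)
6. 2258.824ms @ 32/5 + 282.353ms (4/5)
7. 2541.176ms @ 36/5 + 282.353ms (4/5)
8. 2823.529ms @ 8 + 352.941ms (1)
9. 3176.471ms @ 9 + 352.941ms (1)
10. 3529.412ms @ 10 + 705.882ms (2)

note 7 onset = 36/5b = 2541.176ms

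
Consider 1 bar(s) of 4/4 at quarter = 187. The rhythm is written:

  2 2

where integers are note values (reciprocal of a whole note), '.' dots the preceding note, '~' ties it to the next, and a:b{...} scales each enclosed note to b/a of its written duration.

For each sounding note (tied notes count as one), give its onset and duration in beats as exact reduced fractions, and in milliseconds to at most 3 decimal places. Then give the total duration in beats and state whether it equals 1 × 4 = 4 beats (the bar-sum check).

1) 0.0ms=0b +641.711ms=2b
2) 641.711ms=2b +641.711ms=2b
Σ=4b of 4 (187bpm 4/4) — PASS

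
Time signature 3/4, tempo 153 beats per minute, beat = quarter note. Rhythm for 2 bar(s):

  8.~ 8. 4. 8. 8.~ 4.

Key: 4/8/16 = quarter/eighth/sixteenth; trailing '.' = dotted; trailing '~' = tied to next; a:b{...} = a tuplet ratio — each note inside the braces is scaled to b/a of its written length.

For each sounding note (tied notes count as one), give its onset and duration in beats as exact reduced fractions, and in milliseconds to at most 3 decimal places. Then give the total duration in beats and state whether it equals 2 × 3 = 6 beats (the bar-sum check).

1) 0.0ms=0b +588.235ms=3/2b
2) 588.235ms=3/2b +588.235ms=3/2b
3) 1176.471ms=3b +294.118ms=3/4b
4) 1470.588ms=15/4b +882.353ms=9/4b
Σ=6b of 6 (153bpm 3/4) — PASS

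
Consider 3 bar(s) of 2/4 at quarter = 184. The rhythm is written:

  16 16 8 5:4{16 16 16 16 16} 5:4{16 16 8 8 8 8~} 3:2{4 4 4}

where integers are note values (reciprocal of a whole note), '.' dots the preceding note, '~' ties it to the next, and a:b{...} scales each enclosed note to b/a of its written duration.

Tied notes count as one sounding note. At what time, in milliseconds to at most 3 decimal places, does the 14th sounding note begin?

1. 0.0ms @ 0 + 81.522ms (1/4)
2. 81.522ms @ 1/4 + 81.522ms (1/4)
3. 163.043ms @ 1/2 + 163.043ms (1/2)
4. 326.087ms @ 1 + 65.217ms (1/5)
5. 391.304ms @ 6/5 + 65.217ms (1/5)
6. 456.522ms @ 7/5 + 65.217ms (1/5)
7. 521.739ms @ 8/5 + 65.217ms (1/5)
8. 586.957ms @ 9/5 + 65.217ms (1/5)
9. 652.174ms @ 2 + 65.217ms (1/5)
10. 717.391ms @ 11/5 + 65.217ms (1/5)
11. 782.609ms @ 12/5 + 130.435ms (2/5)
12. 913.043ms @ 14/5 + 130.435ms (2/5)
13. 1043.478ms @ 16/5 + 130.435ms (2/5)
14. 1173.913ms @ 18/5 + 347.826ms (16/15)
15. 1521.739ms @ 14/3 + 217.391ms (2/3)
16. 1739.13ms @ 16/3 + 217.391ms (2/3)

note 14 onset = 18/5b = 1173.913ms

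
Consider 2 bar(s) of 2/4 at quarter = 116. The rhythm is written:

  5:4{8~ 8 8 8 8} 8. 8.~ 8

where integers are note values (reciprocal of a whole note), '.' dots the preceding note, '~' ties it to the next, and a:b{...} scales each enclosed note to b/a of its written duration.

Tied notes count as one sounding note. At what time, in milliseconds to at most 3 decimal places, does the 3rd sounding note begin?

note 3 onset = 6/5b = 620.69ms

1. 0.0ms @ 0 + 413.793ms (4/5)
2. 413.793ms @ 4/5 + 206.897ms (2/5)
3. 620.69ms @ 6/5 + 206.897ms (2/5)
4. 827.586ms @ 8/5 + 206.897ms (2/5)
5. 1034.483ms @ 2 + 387.931ms (3/4)
6. 1422.414ms @ 11/4 + 646.552ms (5/4)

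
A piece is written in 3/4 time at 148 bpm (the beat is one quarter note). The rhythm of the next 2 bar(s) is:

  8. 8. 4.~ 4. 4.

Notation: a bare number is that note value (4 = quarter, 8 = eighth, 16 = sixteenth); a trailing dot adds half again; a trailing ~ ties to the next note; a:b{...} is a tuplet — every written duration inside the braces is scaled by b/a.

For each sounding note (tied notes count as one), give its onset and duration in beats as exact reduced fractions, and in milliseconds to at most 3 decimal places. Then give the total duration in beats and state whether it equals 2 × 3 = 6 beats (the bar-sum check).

1) 0.0ms=0b +304.054ms=3/4b
2) 304.054ms=3/4b +304.054ms=3/4b
3) 608.108ms=3/2b +1216.216ms=3b
4) 1824.324ms=9/2b +608.108ms=3/2b
Σ=6b of 6 (148bpm 3/4) — PASS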